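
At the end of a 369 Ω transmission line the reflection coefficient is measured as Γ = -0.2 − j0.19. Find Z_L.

Z_L ≈ 231 − j95 Ω

Z_L = Z_0·(1 + Γ)/(1 − Γ) = 369·(0.8 − j0.19)/(1.2 + j0.19)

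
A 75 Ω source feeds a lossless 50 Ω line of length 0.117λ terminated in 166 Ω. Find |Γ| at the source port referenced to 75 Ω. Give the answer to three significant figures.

βl = 2π × 0.117 = 42.1°
tan(βl) = 0.904
Z_in = Z_0·(Z_L + jZ_0·tanβl)/(Z_0 + jZ_L·tanβl) = 30.1 − j45.3 Ω
Γ_s = (Z_in − Z_s)/(Z_in + Z_s) = (-44.9 − j45.3)/(105 − j45.3), |Γ_s| = 0.557

|Γ| ≈ 0.557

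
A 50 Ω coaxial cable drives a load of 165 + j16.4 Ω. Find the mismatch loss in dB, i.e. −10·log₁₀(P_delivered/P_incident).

Γ = (115 + j16.4)/(215 + j16.4), |Γ| = 0.539
|Γ|² = 0.29, so P_del/P_inc = 1 − |Γ|² = 0.71
ML = −10·log₁₀(1 − |Γ|²)

mismatch loss ≈ 1.49 dB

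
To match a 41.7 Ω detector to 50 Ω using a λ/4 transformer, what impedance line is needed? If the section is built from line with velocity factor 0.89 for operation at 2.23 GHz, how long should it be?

Z_qwt = √(Z_0·R_L) = √(50 × 41.7) = √2085
λ = 0.89·c/f = 0.12 m, so l = λ/4 = 0.0299 m

Z_qwt ≈ 45.7 Ω; length ≈ 2.99 cm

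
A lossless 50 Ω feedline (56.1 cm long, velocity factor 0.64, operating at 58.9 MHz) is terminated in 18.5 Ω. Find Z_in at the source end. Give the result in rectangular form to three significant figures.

Z_in ≈ 56.5 + j54.6 Ω

λ = v/f = 0.64·c / 58.9 MHz = 3.26 m
βl = 2π·l/λ = 2π × 0.172 = 62°
tan(βl) = tan(62°) = 1.88
Z_in = Z_0·(Z_L + jZ_0·tanβl)/(Z_0 + jZ_L·tanβl)
     = 50·(18.5 + j93.9)/(50 + j34.7)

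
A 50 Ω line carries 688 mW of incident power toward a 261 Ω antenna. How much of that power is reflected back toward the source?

P_reflected ≈ 317 mW

Γ = (261 − 50)/(261 + 50) = 0.678
|Γ|² = 0.46
P_refl = |Γ|²·P_inc = 317 mW, P_del = (1 − |Γ|²)·P_inc = 371 mW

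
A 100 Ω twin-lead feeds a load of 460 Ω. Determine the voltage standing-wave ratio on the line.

Γ = (460 − 100)/(460 + 100) = 0.643
VSWR = (1 + 0.643)/(1 − 0.643)

VSWR ≈ 4.6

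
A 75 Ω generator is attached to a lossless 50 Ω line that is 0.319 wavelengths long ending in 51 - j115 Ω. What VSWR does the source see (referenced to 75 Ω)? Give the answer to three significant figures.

VSWR ≈ 7.63

βl = 2π × 0.319 = 115°
tan(βl) = -2.16
Z_in = Z_0·(Z_L + jZ_0·tanβl)/(Z_0 + jZ_L·tanβl) = 14 + j48.4 Ω
Γ_s = (Z_in − Z_s)/(Z_in + Z_s) = (-61 + j48.4)/(89 + j48.4), |Γ_s| = 0.768
VSWR = (1 + |Γ_s|)/(1 − |Γ_s|)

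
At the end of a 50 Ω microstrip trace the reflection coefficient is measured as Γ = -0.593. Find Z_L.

Z_L ≈ 12.8 Ω

Z_L = Z_0·(1 + Γ)/(1 − Γ) = 50·(0.407)/(1.59)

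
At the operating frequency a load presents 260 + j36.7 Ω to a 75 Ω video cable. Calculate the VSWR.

Γ = (Z_L − Z_0)/(Z_L + Z_0) = (185 + j36.7)/(335 + j36.7)
|Γ| = 189/337 = 0.56
VSWR = (1 + |Γ|)/(1 − |Γ|) = 1.56/0.44

VSWR ≈ 3.54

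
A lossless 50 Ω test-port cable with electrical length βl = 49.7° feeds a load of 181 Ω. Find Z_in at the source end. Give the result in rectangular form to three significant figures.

tan(βl) = tan(49.7°) = 1.18
Z_in = Z_0·(Z_L + jZ_0·tanβl)/(Z_0 + jZ_L·tanβl)
     = 50·(181 + j59)/(50 + j213)

Z_in ≈ 22.5 − j37.1 Ω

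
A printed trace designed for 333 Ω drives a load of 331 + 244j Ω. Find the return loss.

Γ = (-2 + j244)/(664 + j244), |Γ| = 0.345
RL = −20·log₁₀|Γ| = −20·log₁₀(0.345)

RL ≈ 9.25 dB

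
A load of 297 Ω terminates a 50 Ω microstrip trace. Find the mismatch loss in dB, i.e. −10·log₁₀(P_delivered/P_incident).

Γ = (297 − 50)/(297 + 50) = 0.712
|Γ|² = 0.507, so P_del/P_inc = 1 − |Γ|² = 0.493
ML = −10·log₁₀(1 − |Γ|²)

mismatch loss ≈ 3.07 dB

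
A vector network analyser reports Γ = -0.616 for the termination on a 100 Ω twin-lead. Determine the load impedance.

Z_L ≈ 23.8 Ω

Z_L = Z_0·(1 + Γ)/(1 − Γ) = 100·(0.384)/(1.62)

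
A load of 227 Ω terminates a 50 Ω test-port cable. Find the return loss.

Γ = (227 − 50)/(227 + 50) = 0.639
RL = −20·log₁₀|Γ| = −20·log₁₀(0.639)

RL ≈ 3.89 dB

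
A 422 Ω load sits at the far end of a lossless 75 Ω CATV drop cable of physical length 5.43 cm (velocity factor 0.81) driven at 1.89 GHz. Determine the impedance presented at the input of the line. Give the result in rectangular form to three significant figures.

λ = v/f = 0.81·c / 1.89 GHz = 0.129 m
βl = 2π·l/λ = 2π × 0.422 = 152°
tan(βl) = tan(152°) = -0.531
Z_in = Z_0·(Z_L + jZ_0·tanβl)/(Z_0 + jZ_L·tanβl)
     = 75·(422 − j39.8)/(75 − j224)

Z_in ≈ 54.5 + j123 Ω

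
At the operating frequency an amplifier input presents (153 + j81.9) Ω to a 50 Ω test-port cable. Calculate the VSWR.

Γ = (Z_L − Z_0)/(Z_L + Z_0) = (103 + j81.9)/(203 + j81.9)
|Γ| = 132/219 = 0.601
VSWR = (1 + |Γ|)/(1 − |Γ|) = 1.6/0.399

VSWR ≈ 4.01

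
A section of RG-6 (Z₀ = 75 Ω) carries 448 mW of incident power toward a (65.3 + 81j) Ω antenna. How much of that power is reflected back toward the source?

P_reflected ≈ 114 mW

|Γ| = |(-9.7 + j81)/(140.3 + j81)| = 0.504
|Γ|² = 0.254
P_refl = |Γ|²·P_inc = 114 mW, P_del = (1 − |Γ|²)·P_inc = 334 mW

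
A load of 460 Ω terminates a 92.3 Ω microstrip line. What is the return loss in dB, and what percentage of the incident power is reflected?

RL ≈ 3.53 dB; 44.3% of incident power reflected

Γ = (460 − 92.3)/(460 + 92.3) = 0.666
RL = −20·log₁₀(0.666) = 3.53 dB
P_refl/P_inc = |Γ|² = 0.443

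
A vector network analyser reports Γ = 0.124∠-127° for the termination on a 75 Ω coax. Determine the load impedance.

Z_L = Z_0·(1 + Γ)/(1 − Γ) = 75·(0.925 − j0.099)/(1.07 + j0.099)

Z_L ≈ 63.4 − j12.8 Ω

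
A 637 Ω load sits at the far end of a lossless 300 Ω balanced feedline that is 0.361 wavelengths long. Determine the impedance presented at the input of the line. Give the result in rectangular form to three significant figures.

βl = 2π × 0.361 = 130°
tan(βl) = tan(130°) = -1.19
Z_in = Z_0·(Z_L + jZ_0·tanβl)/(Z_0 + jZ_L·tanβl)
     = 300·(637 − j358)/(300 − j760)

Z_in ≈ 208 + j169 Ω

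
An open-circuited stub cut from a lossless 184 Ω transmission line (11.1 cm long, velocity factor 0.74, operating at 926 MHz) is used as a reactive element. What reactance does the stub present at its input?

X_in ≈ 777 Ω (inductive)

λ = v/f = 0.74·c / 926 MHz = 0.24 m
βl = 2π·l/λ = 2π × 0.463 = 167°
tan(βl) = -0.237
For an open-circuited stub, Z_in = −jZ_0·cot(βl) = −jZ_0/tan(βl)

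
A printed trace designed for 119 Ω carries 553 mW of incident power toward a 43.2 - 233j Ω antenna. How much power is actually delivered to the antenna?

|Γ| = |(-75.8 − j233)/(162.2 − j233)| = 0.863
|Γ|² = 0.745
P_refl = |Γ|²·P_inc = 412 mW, P_del = (1 − |Γ|²)·P_inc = 141 mW

P_delivered ≈ 141 mW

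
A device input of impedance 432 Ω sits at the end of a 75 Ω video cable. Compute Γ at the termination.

Γ = 0.704

Γ = (Z_L − Z_0)/(Z_L + Z_0) = (432 − 75)/(432 + 75) = 357/507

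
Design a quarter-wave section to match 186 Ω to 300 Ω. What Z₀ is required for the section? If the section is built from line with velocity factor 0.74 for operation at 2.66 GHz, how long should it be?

Z_qwt ≈ 236 Ω; length ≈ 2.09 cm

Z_qwt = √(Z_0·R_L) = √(300 × 186) = √55800
λ = 0.74·c/f = 0.0835 m, so l = λ/4 = 0.0209 m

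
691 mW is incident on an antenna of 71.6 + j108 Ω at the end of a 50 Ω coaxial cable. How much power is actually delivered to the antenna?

P_delivered ≈ 374 mW

|Γ| = |(21.6 + j108)/(121.6 + j108)| = 0.677
|Γ|² = 0.459
P_refl = |Γ|²·P_inc = 317 mW, P_del = (1 − |Γ|²)·P_inc = 374 mW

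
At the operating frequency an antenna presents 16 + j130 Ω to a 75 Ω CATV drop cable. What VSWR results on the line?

Γ = (Z_L − Z_0)/(Z_L + Z_0) = (-59 + j130)/(91 + j130)
|Γ| = 143/159 = 0.9
VSWR = (1 + |Γ|)/(1 − |Γ|) = 1.9/0.1

VSWR ≈ 18.9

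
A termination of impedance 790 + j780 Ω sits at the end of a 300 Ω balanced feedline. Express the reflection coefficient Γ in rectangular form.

Γ = (Z_L − Z_0)/(Z_L + Z_0) = (490 + j780)/(1090 + j780)

Γ ≈ 0.636 + j0.261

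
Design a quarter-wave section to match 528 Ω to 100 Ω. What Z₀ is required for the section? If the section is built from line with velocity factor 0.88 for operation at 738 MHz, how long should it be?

Z_qwt ≈ 230 Ω; length ≈ 8.94 cm

Z_qwt = √(Z_0·R_L) = √(100 × 528) = √52800
λ = 0.88·c/f = 0.358 m, so l = λ/4 = 0.0894 m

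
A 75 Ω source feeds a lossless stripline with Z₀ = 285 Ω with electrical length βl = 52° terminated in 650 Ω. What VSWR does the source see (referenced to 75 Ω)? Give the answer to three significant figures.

VSWR ≈ 4.51

tan(βl) = 1.28
Z_in = Z_0·(Z_L + jZ_0·tanβl)/(Z_0 + jZ_L·tanβl) = 180 − j161 Ω
Γ_s = (Z_in − Z_s)/(Z_in + Z_s) = (105 − j161)/(255 − j161), |Γ_s| = 0.637
VSWR = (1 + |Γ_s|)/(1 − |Γ_s|)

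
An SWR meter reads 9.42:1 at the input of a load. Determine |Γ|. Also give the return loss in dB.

|Γ| ≈ 0.808; return loss ≈ 1.85 dB

|Γ| = (S − 1)/(S + 1) = (9.42 − 1)/(9.42 + 1) = 8.42/10.4
RL = −20·log₁₀|Γ| = −20·log₁₀(0.808)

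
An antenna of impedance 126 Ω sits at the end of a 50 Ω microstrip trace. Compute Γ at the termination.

Γ = (Z_L − Z_0)/(Z_L + Z_0) = (126 − 50)/(126 + 50) = 76/176

Γ = 0.432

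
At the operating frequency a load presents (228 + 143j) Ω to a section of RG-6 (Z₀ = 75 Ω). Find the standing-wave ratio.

VSWR ≈ 4.33

Γ = (Z_L − Z_0)/(Z_L + Z_0) = (153 + j143)/(303 + j143)
|Γ| = 209/335 = 0.625
VSWR = (1 + |Γ|)/(1 − |Γ|) = 1.63/0.375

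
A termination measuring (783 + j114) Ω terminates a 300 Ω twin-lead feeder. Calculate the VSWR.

VSWR ≈ 2.67

Γ = (Z_L − Z_0)/(Z_L + Z_0) = (483 + j114)/(1083 + j114)
|Γ| = 496/1090 = 0.456
VSWR = (1 + |Γ|)/(1 − |Γ|) = 1.46/0.544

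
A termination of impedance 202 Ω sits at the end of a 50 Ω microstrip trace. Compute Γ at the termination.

Γ = 0.603

Γ = (Z_L − Z_0)/(Z_L + Z_0) = (202 − 50)/(202 + 50) = 152/252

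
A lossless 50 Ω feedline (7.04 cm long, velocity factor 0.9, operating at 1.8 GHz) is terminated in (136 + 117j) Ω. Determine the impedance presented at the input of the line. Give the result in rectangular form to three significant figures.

λ = v/f = 0.9·c / 1.8 GHz = 0.15 m
βl = 2π·l/λ = 2π × 0.469 = 169°
tan(βl) = tan(169°) = -0.195
Z_in = Z_0·(Z_L + jZ_0·tanβl)/(Z_0 + jZ_L·tanβl)
     = 50·(136 + j107)/(72.8 − j26.5)

Z_in ≈ 58.7 + j95 Ω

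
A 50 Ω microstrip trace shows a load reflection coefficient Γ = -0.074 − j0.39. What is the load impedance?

Z_L ≈ 32.3 − j29.9 Ω

Z_L = Z_0·(1 + Γ)/(1 − Γ) = 50·(0.926 − j0.39)/(1.07 + j0.39)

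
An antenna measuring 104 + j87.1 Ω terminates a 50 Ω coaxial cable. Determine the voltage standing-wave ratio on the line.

VSWR ≈ 3.75

Γ = (Z_L − Z_0)/(Z_L + Z_0) = (54 + j87.1)/(154 + j87.1)
|Γ| = 102/177 = 0.579
VSWR = (1 + |Γ|)/(1 − |Γ|) = 1.58/0.421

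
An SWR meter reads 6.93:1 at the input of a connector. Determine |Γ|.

|Γ| = (S − 1)/(S + 1) = (6.93 − 1)/(6.93 + 1) = 5.93/7.93

|Γ| ≈ 0.748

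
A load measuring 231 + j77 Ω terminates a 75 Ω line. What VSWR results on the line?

VSWR ≈ 3.46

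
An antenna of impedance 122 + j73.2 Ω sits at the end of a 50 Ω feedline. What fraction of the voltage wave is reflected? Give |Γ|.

|Γ| ≈ 0.549

Γ = (Z_L − Z_0)/(Z_L + Z_0) = (72 + j73.2)/(172 + j73.2)
|Γ| = 103/187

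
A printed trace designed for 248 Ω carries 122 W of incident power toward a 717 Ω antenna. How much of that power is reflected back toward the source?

Γ = (717 − 248)/(717 + 248) = 0.486
|Γ|² = 0.236
P_refl = |Γ|²·P_inc = 28.8 W, P_del = (1 − |Γ|²)·P_inc = 93.2 W

P_reflected ≈ 28.8 W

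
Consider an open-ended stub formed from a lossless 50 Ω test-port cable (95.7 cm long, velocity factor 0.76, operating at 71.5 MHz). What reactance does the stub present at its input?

λ = v/f = 0.76·c / 71.5 MHz = 3.19 m
βl = 2π·l/λ = 2π × 0.3 = 108°
tan(βl) = -3.07
For an open-ended stub, Z_in = −jZ_0·cot(βl) = −jZ_0/tan(βl)

X_in ≈ 16.3 Ω (inductive)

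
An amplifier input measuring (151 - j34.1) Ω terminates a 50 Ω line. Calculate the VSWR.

VSWR ≈ 3.19

Γ = (Z_L − Z_0)/(Z_L + Z_0) = (101 − j34.1)/(201 − j34.1)
|Γ| = 107/204 = 0.523
VSWR = (1 + |Γ|)/(1 − |Γ|) = 1.52/0.477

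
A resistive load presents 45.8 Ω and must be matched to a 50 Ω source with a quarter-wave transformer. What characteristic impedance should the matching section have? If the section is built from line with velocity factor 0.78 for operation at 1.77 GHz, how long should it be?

Z_qwt ≈ 47.9 Ω; length ≈ 3.31 cm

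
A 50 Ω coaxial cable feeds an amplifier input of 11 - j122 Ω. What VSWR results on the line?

VSWR ≈ 31.8

Γ = (Z_L − Z_0)/(Z_L + Z_0) = (-39 − j122)/(61 − j122)
|Γ| = 128/136 = 0.939
VSWR = (1 + |Γ|)/(1 − |Γ|) = 1.94/0.061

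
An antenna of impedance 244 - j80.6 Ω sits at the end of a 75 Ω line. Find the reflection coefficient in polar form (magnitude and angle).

Γ = (Z_L − Z_0)/(Z_L + Z_0) = (169 − j80.6)/(319 − j80.6)
|Γ| = 187/329 = 0.569

Γ ≈ 0.569 ∠ -11.3°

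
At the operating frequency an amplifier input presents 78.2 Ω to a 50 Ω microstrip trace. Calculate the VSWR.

For a purely resistive load, VSWR = R_L/Z_0 or Z_0/R_L (whichever > 1) = 78.2/50

VSWR ≈ 1.56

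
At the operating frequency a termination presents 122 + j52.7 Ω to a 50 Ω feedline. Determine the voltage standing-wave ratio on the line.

Γ = (Z_L − Z_0)/(Z_L + Z_0) = (72 + j52.7)/(172 + j52.7)
|Γ| = 89.2/180 = 0.496
VSWR = (1 + |Γ|)/(1 − |Γ|) = 1.5/0.504

VSWR ≈ 2.97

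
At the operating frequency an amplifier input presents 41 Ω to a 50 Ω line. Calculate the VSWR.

For a purely resistive load, VSWR = R_L/Z_0 or Z_0/R_L (whichever > 1) = 50/41

VSWR ≈ 1.22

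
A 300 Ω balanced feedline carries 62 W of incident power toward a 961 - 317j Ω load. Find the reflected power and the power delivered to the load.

P_reflected ≈ 19.7 W; P_delivered ≈ 42.3 W

|Γ| = |(661 − j317)/(1261 − j317)| = 0.564
|Γ|² = 0.318
P_refl = |Γ|²·P_inc = 19.7 W, P_del = (1 − |Γ|²)·P_inc = 42.3 W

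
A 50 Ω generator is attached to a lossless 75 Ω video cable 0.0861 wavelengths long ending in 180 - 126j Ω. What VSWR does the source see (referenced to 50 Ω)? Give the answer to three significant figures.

VSWR ≈ 4.19

βl = 2π × 0.0861 = 31°
tan(βl) = 0.601
Z_in = Z_0·(Z_L + jZ_0·tanβl)/(Z_0 + jZ_L·tanβl) = 40.1 − j69 Ω
Γ_s = (Z_in − Z_s)/(Z_in + Z_s) = (-9.95 − j69)/(90.1 − j69), |Γ_s| = 0.615
VSWR = (1 + |Γ_s|)/(1 − |Γ_s|)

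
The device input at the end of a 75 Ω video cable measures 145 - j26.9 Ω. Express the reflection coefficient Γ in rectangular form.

Γ ≈ 0.328 − j0.0821

Γ = (Z_L − Z_0)/(Z_L + Z_0) = (70 − j26.9)/(220 − j26.9)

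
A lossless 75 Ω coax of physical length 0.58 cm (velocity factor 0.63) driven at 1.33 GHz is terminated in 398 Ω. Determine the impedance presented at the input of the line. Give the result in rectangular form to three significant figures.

Z_in ≈ 145 − j182 Ω

λ = v/f = 0.63·c / 1.33 GHz = 0.142 m
βl = 2π·l/λ = 2π × 0.0408 = 14.7°
tan(βl) = tan(14.7°) = 0.262
Z_in = Z_0·(Z_L + jZ_0·tanβl)/(Z_0 + jZ_L·tanβl)
     = 75·(398 + j19.7)/(75 + j104)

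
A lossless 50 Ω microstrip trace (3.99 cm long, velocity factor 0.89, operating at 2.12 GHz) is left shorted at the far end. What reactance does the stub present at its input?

λ = v/f = 0.89·c / 2.12 GHz = 0.126 m
βl = 2π·l/λ = 2π × 0.317 = 114°
tan(βl) = -2.24
For a shorted stub, Z_in = jZ_0·tan(βl)

X_in ≈ -112 Ω (capacitive)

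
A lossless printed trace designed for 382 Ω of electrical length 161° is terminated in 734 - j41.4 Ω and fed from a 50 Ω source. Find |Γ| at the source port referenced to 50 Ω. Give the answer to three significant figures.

tan(βl) = -0.344
Z_in = Z_0·(Z_L + jZ_0·tanβl)/(Z_0 + jZ_L·tanβl) = 602 + j234 Ω
Γ_s = (Z_in − Z_s)/(Z_in + Z_s) = (552 + j234)/(652 + j234), |Γ_s| = 0.865

|Γ| ≈ 0.865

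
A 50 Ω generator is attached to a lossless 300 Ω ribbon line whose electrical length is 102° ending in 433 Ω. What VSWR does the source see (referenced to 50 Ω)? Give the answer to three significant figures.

tan(βl) = -4.7
Z_in = Z_0·(Z_L + jZ_0·tanβl)/(Z_0 + jZ_L·tanβl) = 213 + j32.5 Ω
Γ_s = (Z_in − Z_s)/(Z_in + Z_s) = (163 + j32.5)/(263 + j32.5), |Γ_s| = 0.627
VSWR = (1 + |Γ_s|)/(1 − |Γ_s|)

VSWR ≈ 4.36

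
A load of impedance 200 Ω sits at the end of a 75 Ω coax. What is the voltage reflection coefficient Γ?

Γ = 0.455

Γ = (Z_L − Z_0)/(Z_L + Z_0) = (200 − 75)/(200 + 75) = 125/275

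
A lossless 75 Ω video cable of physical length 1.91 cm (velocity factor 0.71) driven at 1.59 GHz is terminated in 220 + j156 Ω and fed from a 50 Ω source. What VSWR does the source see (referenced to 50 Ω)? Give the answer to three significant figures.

λ = v/f = 0.71·c / 1.59 GHz = 0.134 m
βl = 2π·l/λ = 2π × 0.143 = 51.3°
tan(βl) = 1.25
Z_in = Z_0·(Z_L + jZ_0·tanβl)/(Z_0 + jZ_L·tanβl) = 35.2 − j75.4 Ω
Γ_s = (Z_in − Z_s)/(Z_in + Z_s) = (-14.8 − j75.4)/(85.2 − j75.4), |Γ_s| = 0.675
VSWR = (1 + |Γ_s|)/(1 − |Γ_s|)

VSWR ≈ 5.16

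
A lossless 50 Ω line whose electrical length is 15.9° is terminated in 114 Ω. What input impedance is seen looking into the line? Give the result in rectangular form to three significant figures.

Z_in ≈ 86.7 − j42.1 Ω

tan(βl) = tan(15.9°) = 0.285
Z_in = Z_0·(Z_L + jZ_0·tanβl)/(Z_0 + jZ_L·tanβl)
     = 50·(114 + j14.2)/(50 + j32.5)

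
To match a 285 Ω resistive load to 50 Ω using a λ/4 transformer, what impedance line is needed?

Z_qwt ≈ 119 Ω

Z_qwt = √(Z_0·R_L) = √(50 × 285) = √14250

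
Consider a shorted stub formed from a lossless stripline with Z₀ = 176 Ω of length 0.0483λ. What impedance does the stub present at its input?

Z_in ≈ +j55.1 Ω

βl = 2π × 0.0483 = 17.4°
tan(βl) = 0.313
For a shorted stub, Z_in = jZ_0·tan(βl)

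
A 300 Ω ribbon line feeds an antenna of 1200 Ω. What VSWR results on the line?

Γ = (1200 − 300)/(1200 + 300) = 0.6
VSWR = (1 + 0.6)/(1 − 0.6)

VSWR ≈ 4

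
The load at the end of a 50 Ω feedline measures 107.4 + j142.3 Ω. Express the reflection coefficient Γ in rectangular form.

Γ = (Z_L − Z_0)/(Z_L + Z_0) = (57.4 + j142.3)/(157.4 + j142.3)

Γ ≈ 0.65 + j0.316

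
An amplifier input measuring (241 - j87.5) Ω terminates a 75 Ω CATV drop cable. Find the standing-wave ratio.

Γ = (Z_L − Z_0)/(Z_L + Z_0) = (166 − j87.5)/(316 − j87.5)
|Γ| = 188/328 = 0.572
VSWR = (1 + |Γ|)/(1 − |Γ|) = 1.57/0.428

VSWR ≈ 3.68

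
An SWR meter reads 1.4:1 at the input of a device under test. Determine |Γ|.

|Γ| = (S − 1)/(S + 1) = (1.4 − 1)/(1.4 + 1) = 0.4/2.4

|Γ| ≈ 0.167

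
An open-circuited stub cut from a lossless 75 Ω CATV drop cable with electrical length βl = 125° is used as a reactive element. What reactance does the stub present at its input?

X_in ≈ 52.5 Ω (inductive)

tan(βl) = -1.43
For an open-circuited stub, Z_in = −jZ_0·cot(βl) = −jZ_0/tan(βl)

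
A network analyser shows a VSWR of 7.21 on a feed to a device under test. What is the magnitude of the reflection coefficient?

|Γ| ≈ 0.756

|Γ| = (S − 1)/(S + 1) = (7.21 − 1)/(7.21 + 1) = 6.21/8.21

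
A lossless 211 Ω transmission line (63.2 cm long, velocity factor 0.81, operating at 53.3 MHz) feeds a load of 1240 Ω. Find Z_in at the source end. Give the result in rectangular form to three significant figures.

λ = v/f = 0.81·c / 53.3 MHz = 4.56 m
βl = 2π·l/λ = 2π × 0.139 = 49.9°
tan(βl) = tan(49.9°) = 1.19
Z_in = Z_0·(Z_L + jZ_0·tanβl)/(Z_0 + jZ_L·tanβl)
     = 211·(1240 + j251)/(211 + j1470)

Z_in ≈ 60.1 − j169 Ω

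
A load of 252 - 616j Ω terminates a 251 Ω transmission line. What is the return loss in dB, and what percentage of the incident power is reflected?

Γ = (1 − j616)/(503 − j616), |Γ| = 0.775
RL = −20·log₁₀(0.775) = 2.22 dB
P_refl/P_inc = |Γ|² = 0.6

RL ≈ 2.22 dB; 60% of incident power reflected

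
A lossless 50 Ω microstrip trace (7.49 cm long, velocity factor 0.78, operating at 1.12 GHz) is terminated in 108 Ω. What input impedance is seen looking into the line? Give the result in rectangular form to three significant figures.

λ = v/f = 0.78·c / 1.12 GHz = 0.209 m
βl = 2π·l/λ = 2π × 0.358 = 129°
tan(βl) = tan(129°) = -1.23
Z_in = Z_0·(Z_L + jZ_0·tanβl)/(Z_0 + jZ_L·tanβl)
     = 50·(108 − j61.6)/(50 − j133)

Z_in ≈ 33.6 + j27.9 Ω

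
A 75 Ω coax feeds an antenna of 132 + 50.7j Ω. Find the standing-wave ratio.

VSWR ≈ 2.12

Γ = (Z_L − Z_0)/(Z_L + Z_0) = (57 + j50.7)/(207 + j50.7)
|Γ| = 76.3/213 = 0.358
VSWR = (1 + |Γ|)/(1 − |Γ|) = 1.36/0.642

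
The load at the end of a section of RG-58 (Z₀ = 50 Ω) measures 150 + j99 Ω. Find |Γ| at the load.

Γ = (Z_L − Z_0)/(Z_L + Z_0) = (100 + j99)/(200 + j99)
|Γ| = 141/223

|Γ| ≈ 0.631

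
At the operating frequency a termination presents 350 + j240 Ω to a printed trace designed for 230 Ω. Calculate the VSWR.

VSWR ≈ 2.49

Γ = (Z_L − Z_0)/(Z_L + Z_0) = (120 + j240)/(580 + j240)
|Γ| = 268/628 = 0.427
VSWR = (1 + |Γ|)/(1 − |Γ|) = 1.43/0.573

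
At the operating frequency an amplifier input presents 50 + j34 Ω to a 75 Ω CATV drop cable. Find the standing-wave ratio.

VSWR ≈ 1.97

Γ = (Z_L − Z_0)/(Z_L + Z_0) = (-25 + j34)/(125 + j34)
|Γ| = 42.2/130 = 0.326
VSWR = (1 + |Γ|)/(1 − |Γ|) = 1.33/0.674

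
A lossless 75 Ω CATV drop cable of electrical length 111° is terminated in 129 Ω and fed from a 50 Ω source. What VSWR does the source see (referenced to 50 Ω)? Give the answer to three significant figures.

VSWR ≈ 1.45

tan(βl) = -2.61
Z_in = Z_0·(Z_L + jZ_0·tanβl)/(Z_0 + jZ_L·tanβl) = 47.7 + j18.2 Ω
Γ_s = (Z_in − Z_s)/(Z_in + Z_s) = (-2.34 + j18.2)/(97.7 + j18.2), |Γ_s| = 0.184
VSWR = (1 + |Γ_s|)/(1 − |Γ_s|)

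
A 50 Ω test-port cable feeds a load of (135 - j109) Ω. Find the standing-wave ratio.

VSWR ≈ 4.61

Γ = (Z_L − Z_0)/(Z_L + Z_0) = (85 − j109)/(185 − j109)
|Γ| = 138/215 = 0.644
VSWR = (1 + |Γ|)/(1 − |Γ|) = 1.64/0.356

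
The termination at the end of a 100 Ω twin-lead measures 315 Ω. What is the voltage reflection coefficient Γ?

Γ = 0.518

Γ = (Z_L − Z_0)/(Z_L + Z_0) = (315 − 100)/(315 + 100) = 215/415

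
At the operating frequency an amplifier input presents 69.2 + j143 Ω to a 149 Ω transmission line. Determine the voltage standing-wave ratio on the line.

Γ = (Z_L − Z_0)/(Z_L + Z_0) = (-79.8 + j143)/(218.2 + j143)
|Γ| = 164/261 = 0.628
VSWR = (1 + |Γ|)/(1 − |Γ|) = 1.63/0.372

VSWR ≈ 4.37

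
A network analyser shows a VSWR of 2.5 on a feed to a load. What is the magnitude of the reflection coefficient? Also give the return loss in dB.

|Γ| ≈ 0.429; return loss ≈ 7.36 dB

|Γ| = (S − 1)/(S + 1) = (2.5 − 1)/(2.5 + 1) = 1.5/3.5
RL = −20·log₁₀|Γ| = −20·log₁₀(0.429)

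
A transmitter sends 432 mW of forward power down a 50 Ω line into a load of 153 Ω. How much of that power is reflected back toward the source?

P_reflected ≈ 111 mW

Γ = (153 − 50)/(153 + 50) = 0.507
|Γ|² = 0.257
P_refl = |Γ|²·P_inc = 111 mW, P_del = (1 − |Γ|²)·P_inc = 321 mW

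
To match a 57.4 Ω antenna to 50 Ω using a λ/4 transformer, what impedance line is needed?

Z_qwt = √(Z_0·R_L) = √(50 × 57.4) = √2870

Z_qwt ≈ 53.6 Ω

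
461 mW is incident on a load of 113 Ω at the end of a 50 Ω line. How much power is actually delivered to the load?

Γ = (113 − 50)/(113 + 50) = 0.387
|Γ|² = 0.149
P_refl = |Γ|²·P_inc = 68.9 mW, P_del = (1 − |Γ|²)·P_inc = 392 mW

P_delivered ≈ 392 mW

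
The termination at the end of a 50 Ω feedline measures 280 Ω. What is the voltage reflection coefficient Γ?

Γ = 0.697

Γ = (Z_L − Z_0)/(Z_L + Z_0) = (280 − 50)/(280 + 50) = 230/330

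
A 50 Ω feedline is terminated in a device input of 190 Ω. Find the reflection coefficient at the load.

Γ = 0.583

Γ = (Z_L − Z_0)/(Z_L + Z_0) = (190 − 50)/(190 + 50) = 140/240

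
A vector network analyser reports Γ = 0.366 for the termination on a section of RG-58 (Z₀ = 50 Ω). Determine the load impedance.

Z_L = Z_0·(1 + Γ)/(1 − Γ) = 50·(1.37)/(0.634)

Z_L ≈ 108 Ω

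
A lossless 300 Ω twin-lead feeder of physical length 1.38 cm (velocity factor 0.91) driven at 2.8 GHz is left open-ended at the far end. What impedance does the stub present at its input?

Z_in ≈ −j243 Ω

λ = v/f = 0.91·c / 2.8 GHz = 0.0975 m
βl = 2π·l/λ = 2π × 0.142 = 51°
tan(βl) = 1.23
For an open-ended stub, Z_in = −jZ_0·cot(βl) = −jZ_0/tan(βl)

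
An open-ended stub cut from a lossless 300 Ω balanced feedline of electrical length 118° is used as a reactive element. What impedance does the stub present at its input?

tan(βl) = -1.88
For an open-ended stub, Z_in = −jZ_0·cot(βl) = −jZ_0/tan(βl)

Z_in ≈ +j160 Ω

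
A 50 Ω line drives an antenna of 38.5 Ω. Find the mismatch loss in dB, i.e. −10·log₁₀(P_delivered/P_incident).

Γ = (38.5 − 50)/(38.5 + 50) = -0.13
|Γ|² = 0.0169, so P_del/P_inc = 1 − |Γ|² = 0.983
ML = −10·log₁₀(1 − |Γ|²)

mismatch loss ≈ 0.074 dB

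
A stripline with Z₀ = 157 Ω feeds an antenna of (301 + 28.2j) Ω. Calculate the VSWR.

Γ = (Z_L − Z_0)/(Z_L + Z_0) = (144 + j28.2)/(458 + j28.2)
|Γ| = 147/459 = 0.32
VSWR = (1 + |Γ|)/(1 − |Γ|) = 1.32/0.68

VSWR ≈ 1.94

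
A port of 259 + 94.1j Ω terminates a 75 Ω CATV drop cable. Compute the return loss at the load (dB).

Γ = (184 + j94.1)/(334 + j94.1), |Γ| = 0.596
RL = −20·log₁₀|Γ| = −20·log₁₀(0.596)

RL ≈ 4.5 dB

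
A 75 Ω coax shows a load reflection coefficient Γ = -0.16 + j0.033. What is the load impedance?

Z_L ≈ 54.2 + j3.68 Ω

Z_L = Z_0·(1 + Γ)/(1 − Γ) = 75·(0.84 + j0.033)/(1.16 − j0.033)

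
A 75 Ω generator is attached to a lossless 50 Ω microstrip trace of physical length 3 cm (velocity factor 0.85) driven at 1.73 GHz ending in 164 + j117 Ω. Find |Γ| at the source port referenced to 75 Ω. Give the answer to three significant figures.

λ = v/f = 0.85·c / 1.73 GHz = 0.147 m
βl = 2π·l/λ = 2π × 0.204 = 73.3°
tan(βl) = 3.33
Z_in = Z_0·(Z_L + jZ_0·tanβl)/(Z_0 + jZ_L·tanβl) = 12 − j22.5 Ω
Γ_s = (Z_in − Z_s)/(Z_in + Z_s) = (-63 − j22.5)/(87 − j22.5), |Γ_s| = 0.745

|Γ| ≈ 0.745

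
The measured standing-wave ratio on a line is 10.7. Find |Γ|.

|Γ| ≈ 0.829

|Γ| = (S − 1)/(S + 1) = (10.7 − 1)/(10.7 + 1) = 9.7/11.7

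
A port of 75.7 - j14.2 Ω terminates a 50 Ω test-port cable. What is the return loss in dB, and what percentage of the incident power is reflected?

Γ = (25.7 − j14.2)/(125.7 − j14.2), |Γ| = 0.232
RL = −20·log₁₀(0.232) = 12.7 dB
P_refl/P_inc = |Γ|² = 0.0539

RL ≈ 12.7 dB; 5.39% of incident power reflected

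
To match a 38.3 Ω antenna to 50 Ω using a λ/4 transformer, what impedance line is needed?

Z_qwt = √(Z_0·R_L) = √(50 × 38.3) = √1915

Z_qwt ≈ 43.8 Ω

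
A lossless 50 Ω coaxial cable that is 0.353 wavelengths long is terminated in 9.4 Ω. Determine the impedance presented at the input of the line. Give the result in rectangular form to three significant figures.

Z_in ≈ 24.4 − j60.1 Ω

βl = 2π × 0.353 = 127°
tan(βl) = tan(127°) = -1.32
Z_in = Z_0·(Z_L + jZ_0·tanβl)/(Z_0 + jZ_L·tanβl)
     = 50·(9.4 − j66.2)/(50 − j12.4)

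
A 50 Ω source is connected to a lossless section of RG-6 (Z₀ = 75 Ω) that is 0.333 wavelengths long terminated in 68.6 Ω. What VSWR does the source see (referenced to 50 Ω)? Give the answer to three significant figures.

VSWR ≈ 1.58

βl = 2π × 0.333 = 120°
tan(βl) = -1.74
Z_in = Z_0·(Z_L + jZ_0·tanβl)/(Z_0 + jZ_L·tanβl) = 78.2 − j6.03 Ω
Γ_s = (Z_in − Z_s)/(Z_in + Z_s) = (28.2 − j6.03)/(128 − j6.03), |Γ_s| = 0.225
VSWR = (1 + |Γ_s|)/(1 − |Γ_s|)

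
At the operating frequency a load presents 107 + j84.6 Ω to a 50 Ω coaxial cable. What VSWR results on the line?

Γ = (Z_L − Z_0)/(Z_L + Z_0) = (57 + j84.6)/(157 + j84.6)
|Γ| = 102/178 = 0.572
VSWR = (1 + |Γ|)/(1 − |Γ|) = 1.57/0.428

VSWR ≈ 3.67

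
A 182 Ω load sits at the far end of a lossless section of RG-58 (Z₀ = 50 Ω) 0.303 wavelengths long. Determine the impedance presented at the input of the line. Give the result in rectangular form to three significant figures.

Z_in ≈ 15.2 + j15.8 Ω

βl = 2π × 0.303 = 109°
tan(βl) = tan(109°) = -2.89
Z_in = Z_0·(Z_L + jZ_0·tanβl)/(Z_0 + jZ_L·tanβl)
     = 50·(182 − j145)/(50 − j526)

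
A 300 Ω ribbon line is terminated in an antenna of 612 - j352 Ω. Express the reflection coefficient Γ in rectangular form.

Γ ≈ 0.427 − j0.221

Γ = (Z_L − Z_0)/(Z_L + Z_0) = (312 − j352)/(912 − j352)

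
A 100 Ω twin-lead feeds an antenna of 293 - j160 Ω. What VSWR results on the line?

VSWR ≈ 3.89

Γ = (Z_L − Z_0)/(Z_L + Z_0) = (193 − j160)/(393 − j160)
|Γ| = 251/424 = 0.591
VSWR = (1 + |Γ|)/(1 − |Γ|) = 1.59/0.409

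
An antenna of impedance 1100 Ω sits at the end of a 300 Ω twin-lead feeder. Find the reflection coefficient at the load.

Γ = (Z_L − Z_0)/(Z_L + Z_0) = (1100 − 300)/(1100 + 300) = 800/1400

Γ = 0.571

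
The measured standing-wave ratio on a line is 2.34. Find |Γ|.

|Γ| = (S − 1)/(S + 1) = (2.34 − 1)/(2.34 + 1) = 1.34/3.34

|Γ| ≈ 0.401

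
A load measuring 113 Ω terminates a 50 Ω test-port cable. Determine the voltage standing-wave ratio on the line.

Γ = (113 − 50)/(113 + 50) = 0.387
VSWR = (1 + 0.387)/(1 − 0.387)

VSWR ≈ 2.26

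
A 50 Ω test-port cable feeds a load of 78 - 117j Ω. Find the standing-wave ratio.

Γ = (Z_L − Z_0)/(Z_L + Z_0) = (28 − j117)/(128 − j117)
|Γ| = 120/173 = 0.694
VSWR = (1 + |Γ|)/(1 − |Γ|) = 1.69/0.306

VSWR ≈ 5.53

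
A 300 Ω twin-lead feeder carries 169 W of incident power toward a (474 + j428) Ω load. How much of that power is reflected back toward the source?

P_reflected ≈ 46.1 W

|Γ| = |(174 + j428)/(774 + j428)| = 0.522
|Γ|² = 0.273
P_refl = |Γ|²·P_inc = 46.1 W, P_del = (1 − |Γ|²)·P_inc = 123 W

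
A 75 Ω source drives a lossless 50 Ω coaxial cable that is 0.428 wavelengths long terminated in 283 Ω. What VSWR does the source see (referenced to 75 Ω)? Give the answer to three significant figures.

βl = 2π × 0.428 = 154°
tan(βl) = -0.486
Z_in = Z_0·(Z_L + jZ_0·tanβl)/(Z_0 + jZ_L·tanβl) = 40.8 + j88 Ω
Γ_s = (Z_in − Z_s)/(Z_in + Z_s) = (-34.2 + j88)/(116 + j88), |Γ_s| = 0.649
VSWR = (1 + |Γ_s|)/(1 − |Γ_s|)

VSWR ≈ 4.7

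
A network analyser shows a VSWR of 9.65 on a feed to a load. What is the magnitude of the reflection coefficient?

|Γ| ≈ 0.812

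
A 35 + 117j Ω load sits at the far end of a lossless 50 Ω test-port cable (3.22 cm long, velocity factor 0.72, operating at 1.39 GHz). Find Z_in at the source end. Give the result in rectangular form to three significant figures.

λ = v/f = 0.72·c / 1.39 GHz = 0.155 m
βl = 2π·l/λ = 2π × 0.207 = 74.6°
tan(βl) = tan(74.6°) = 3.63
Z_in = Z_0·(Z_L + jZ_0·tanβl)/(Z_0 + jZ_L·tanβl)
     = 50·(35 + j298)/(-375 + j127)

Z_in ≈ 7.92 − j37.1 Ω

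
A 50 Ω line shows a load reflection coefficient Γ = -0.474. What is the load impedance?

Z_L ≈ 17.8 Ω

Z_L = Z_0·(1 + Γ)/(1 − Γ) = 50·(0.526)/(1.47)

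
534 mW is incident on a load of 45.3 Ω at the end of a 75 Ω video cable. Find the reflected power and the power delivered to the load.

Γ = (45.3 − 75)/(45.3 + 75) = -0.247
|Γ|² = 0.061
P_refl = |Γ|²·P_inc = 32.5 mW, P_del = (1 − |Γ|²)·P_inc = 501 mW

P_reflected ≈ 32.5 mW; P_delivered ≈ 501 mW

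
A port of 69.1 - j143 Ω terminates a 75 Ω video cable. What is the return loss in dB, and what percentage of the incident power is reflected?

RL ≈ 3.04 dB; 49.7% of incident power reflected

Γ = (-5.9 − j143)/(144.1 − j143), |Γ| = 0.705
RL = −20·log₁₀(0.705) = 3.04 dB
P_refl/P_inc = |Γ|² = 0.497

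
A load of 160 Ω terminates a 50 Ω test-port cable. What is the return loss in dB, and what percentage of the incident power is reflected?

Γ = (160 − 50)/(160 + 50) = 0.524
RL = −20·log₁₀(0.524) = 5.62 dB
P_refl/P_inc = |Γ|² = 0.274

RL ≈ 5.62 dB; 27.4% of incident power reflected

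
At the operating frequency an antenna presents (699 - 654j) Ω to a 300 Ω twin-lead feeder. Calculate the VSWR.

VSWR ≈ 4.58

Γ = (Z_L − Z_0)/(Z_L + Z_0) = (399 − j654)/(999 − j654)
|Γ| = 766/1190 = 0.642
VSWR = (1 + |Γ|)/(1 − |Γ|) = 1.64/0.358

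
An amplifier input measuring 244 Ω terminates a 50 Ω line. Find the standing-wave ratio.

Γ = (244 − 50)/(244 + 50) = 0.66
VSWR = (1 + 0.66)/(1 − 0.66)

VSWR ≈ 4.88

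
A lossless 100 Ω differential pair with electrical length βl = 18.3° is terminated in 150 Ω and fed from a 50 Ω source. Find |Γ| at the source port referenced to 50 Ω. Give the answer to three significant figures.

|Γ| ≈ 0.482

tan(βl) = 0.331
Z_in = Z_0·(Z_L + jZ_0·tanβl)/(Z_0 + jZ_L·tanβl) = 134 − j33.2 Ω
Γ_s = (Z_in − Z_s)/(Z_in + Z_s) = (83.5 − j33.2)/(184 − j33.2), |Γ_s| = 0.482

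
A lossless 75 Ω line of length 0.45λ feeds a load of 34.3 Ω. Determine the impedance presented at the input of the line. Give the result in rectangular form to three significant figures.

βl = 2π × 0.45 = 162°
tan(βl) = tan(162°) = -0.325
Z_in = Z_0·(Z_L + jZ_0·tanβl)/(Z_0 + jZ_L·tanβl)
     = 75·(34.3 − j24.4)/(75 − j11.1)

Z_in ≈ 37.1 − j18.9 Ω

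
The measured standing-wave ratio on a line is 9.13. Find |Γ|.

|Γ| ≈ 0.803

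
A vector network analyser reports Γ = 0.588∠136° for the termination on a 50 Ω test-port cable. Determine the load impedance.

Z_L = Z_0·(1 + Γ)/(1 − Γ) = 50·(0.577 + j0.408)/(1.42 − j0.408)

Z_L ≈ 14.9 + j18.6 Ω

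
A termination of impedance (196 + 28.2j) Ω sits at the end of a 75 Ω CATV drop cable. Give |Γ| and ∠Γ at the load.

Γ = (Z_L − Z_0)/(Z_L + Z_0) = (121 + j28.2)/(271 + j28.2)
|Γ| = 124/272 = 0.456

Γ ≈ 0.456 ∠ 7.18°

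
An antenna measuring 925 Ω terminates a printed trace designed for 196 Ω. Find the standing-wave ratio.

VSWR ≈ 4.72

For a purely resistive load, VSWR = R_L/Z_0 or Z_0/R_L (whichever > 1) = 925/196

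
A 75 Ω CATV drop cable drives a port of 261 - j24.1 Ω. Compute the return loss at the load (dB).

Γ = (186 − j24.1)/(336 − j24.1), |Γ| = 0.557
RL = −20·log₁₀|Γ| = −20·log₁₀(0.557)

RL ≈ 5.09 dB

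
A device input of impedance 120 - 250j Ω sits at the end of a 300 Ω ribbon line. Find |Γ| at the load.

|Γ| ≈ 0.63

Γ = (Z_L − Z_0)/(Z_L + Z_0) = (-180 − j250)/(420 − j250)
|Γ| = 308/489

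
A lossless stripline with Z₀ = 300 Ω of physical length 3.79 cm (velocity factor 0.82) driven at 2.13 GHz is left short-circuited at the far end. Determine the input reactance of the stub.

λ = v/f = 0.82·c / 2.13 GHz = 0.115 m
βl = 2π·l/λ = 2π × 0.328 = 118°
tan(βl) = -1.87
For a short-circuited stub, Z_in = jZ_0·tan(βl)

X_in ≈ -561 Ω (capacitive)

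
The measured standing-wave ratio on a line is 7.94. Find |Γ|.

|Γ| = (S − 1)/(S + 1) = (7.94 − 1)/(7.94 + 1) = 6.94/8.94

|Γ| ≈ 0.776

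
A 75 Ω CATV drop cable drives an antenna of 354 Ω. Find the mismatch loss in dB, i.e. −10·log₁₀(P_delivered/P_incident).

Γ = (354 − 75)/(354 + 75) = 0.65
|Γ|² = 0.423, so P_del/P_inc = 1 − |Γ|² = 0.577
ML = −10·log₁₀(1 − |Γ|²)

mismatch loss ≈ 2.39 dB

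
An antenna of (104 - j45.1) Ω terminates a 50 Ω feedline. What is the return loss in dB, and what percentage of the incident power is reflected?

Γ = (54 − j45.1)/(154 − j45.1), |Γ| = 0.438
RL = −20·log₁₀(0.438) = 7.16 dB
P_refl/P_inc = |Γ|² = 0.192

RL ≈ 7.16 dB; 19.2% of incident power reflected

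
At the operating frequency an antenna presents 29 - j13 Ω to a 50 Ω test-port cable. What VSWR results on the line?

Γ = (Z_L − Z_0)/(Z_L + Z_0) = (-21 − j13)/(79 − j13)
|Γ| = 24.7/80.1 = 0.308
VSWR = (1 + |Γ|)/(1 − |Γ|) = 1.31/0.692

VSWR ≈ 1.89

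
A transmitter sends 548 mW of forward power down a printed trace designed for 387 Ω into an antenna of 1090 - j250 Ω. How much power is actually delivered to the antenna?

P_delivered ≈ 412 mW

|Γ| = |(703 − j250)/(1477 − j250)| = 0.498
|Γ|² = 0.248
P_refl = |Γ|²·P_inc = 136 mW, P_del = (1 − |Γ|²)·P_inc = 412 mW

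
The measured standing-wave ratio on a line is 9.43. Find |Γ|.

|Γ| = (S − 1)/(S + 1) = (9.43 − 1)/(9.43 + 1) = 8.43/10.4

|Γ| ≈ 0.808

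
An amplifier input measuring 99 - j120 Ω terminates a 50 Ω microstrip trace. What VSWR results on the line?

Γ = (Z_L − Z_0)/(Z_L + Z_0) = (49 − j120)/(149 − j120)
|Γ| = 130/191 = 0.678
VSWR = (1 + |Γ|)/(1 − |Γ|) = 1.68/0.322

VSWR ≈ 5.2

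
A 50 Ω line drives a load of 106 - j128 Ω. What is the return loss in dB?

RL ≈ 3.19 dB

Γ = (56 − j128)/(156 − j128), |Γ| = 0.692
RL = −20·log₁₀|Γ| = −20·log₁₀(0.692)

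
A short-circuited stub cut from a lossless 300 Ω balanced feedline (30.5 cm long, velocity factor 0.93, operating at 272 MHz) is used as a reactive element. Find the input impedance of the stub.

Z_in ≈ −j978 Ω

λ = v/f = 0.93·c / 272 MHz = 1.03 m
βl = 2π·l/λ = 2π × 0.297 = 107°
tan(βl) = -3.26
For a short-circuited stub, Z_in = jZ_0·tan(βl)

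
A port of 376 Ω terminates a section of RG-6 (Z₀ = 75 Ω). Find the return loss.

Γ = (376 − 75)/(376 + 75) = 0.667
RL = −20·log₁₀|Γ| = −20·log₁₀(0.667)

RL ≈ 3.51 dB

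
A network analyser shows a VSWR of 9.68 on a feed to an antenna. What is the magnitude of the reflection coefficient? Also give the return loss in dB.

|Γ| ≈ 0.813; return loss ≈ 1.8 dB

|Γ| = (S − 1)/(S + 1) = (9.68 − 1)/(9.68 + 1) = 8.68/10.7
RL = −20·log₁₀|Γ| = −20·log₁₀(0.813)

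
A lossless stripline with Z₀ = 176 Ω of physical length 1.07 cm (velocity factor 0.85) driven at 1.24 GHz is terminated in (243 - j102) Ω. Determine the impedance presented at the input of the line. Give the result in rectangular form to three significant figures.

λ = v/f = 0.85·c / 1.24 GHz = 0.206 m
βl = 2π·l/λ = 2π × 0.052 = 18.7°
tan(βl) = tan(18.7°) = 0.339
Z_in = Z_0·(Z_L + jZ_0·tanβl)/(Z_0 + jZ_L·tanβl)
     = 176·(243 − j42.3)/(211 + j82.4)

Z_in ≈ 164 − j99.6 Ω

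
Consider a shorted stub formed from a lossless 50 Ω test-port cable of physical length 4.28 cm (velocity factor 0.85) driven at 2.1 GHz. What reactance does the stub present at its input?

λ = v/f = 0.85·c / 2.1 GHz = 0.121 m
βl = 2π·l/λ = 2π × 0.352 = 127°
tan(βl) = -1.33
For a shorted stub, Z_in = jZ_0·tan(βl)

X_in ≈ -66.6 Ω (capacitive)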